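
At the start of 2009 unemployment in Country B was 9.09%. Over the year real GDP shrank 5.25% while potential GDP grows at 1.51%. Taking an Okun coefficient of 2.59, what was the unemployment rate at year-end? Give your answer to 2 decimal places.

Growth-rate Okun's law: g_Y = g_Y* - β × Δu, so Δu = (g_Y* - g_Y)/β.
Δu = (1.51 + 5.25)/2.59 = 6.76/2.59 = 2.61 percentage points.
Year-end unemployment = 9.09 + 2.61 = 11.70%.

11.70%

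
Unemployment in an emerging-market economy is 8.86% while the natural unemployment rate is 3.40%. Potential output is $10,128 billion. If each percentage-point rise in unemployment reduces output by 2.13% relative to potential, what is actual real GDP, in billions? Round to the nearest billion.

Unemployment gap = 8.86 - 3.4 = 5.46 points, so the output gap is -2.13 × 5.46 = -11.6298%.
Actual GDP = 10128 × (1 - 11.6298/100) = 10128 × 0.883702 ≈ 8950 billion.

$8,950 billion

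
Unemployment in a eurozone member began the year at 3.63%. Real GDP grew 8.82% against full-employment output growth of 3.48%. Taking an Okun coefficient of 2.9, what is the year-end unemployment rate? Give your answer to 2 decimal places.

1.79%

Growth-rate Okun's law: g_Y = g_Y* - β × Δu, so Δu = (g_Y* - g_Y)/β.
Δu = (3.48 - 8.82)/2.9 = -5.34/2.9 = -1.84 percentage points.
Year-end unemployment = 3.63 - 1.84 = 1.79%.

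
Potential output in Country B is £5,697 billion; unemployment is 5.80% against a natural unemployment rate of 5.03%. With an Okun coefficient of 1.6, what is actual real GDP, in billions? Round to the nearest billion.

Unemployment gap = 5.8 - 5.03 = 0.77 points, so the output gap is -1.6 × 0.77 = -1.232%.
Actual GDP = 5697 × (1 - 1.232/100) = 5697 × 0.98768 ≈ 5627 billion.

£5,627 billion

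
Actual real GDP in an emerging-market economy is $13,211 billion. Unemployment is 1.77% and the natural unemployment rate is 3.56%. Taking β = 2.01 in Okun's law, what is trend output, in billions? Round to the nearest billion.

$12,752 billion

Unemployment gap = 1.77 - 3.56 = -1.79 points, so output gap = -2.01 × (-1.79) = 3.5979%.
Since Y = Y* × (1 + gap/100), Y* = 13211/1.035979 ≈ 12752 billion.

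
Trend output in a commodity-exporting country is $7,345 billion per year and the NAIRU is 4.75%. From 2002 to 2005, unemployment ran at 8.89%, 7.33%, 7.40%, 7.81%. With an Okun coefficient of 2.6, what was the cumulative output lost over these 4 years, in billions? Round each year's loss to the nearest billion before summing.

Year 2002: gap = -2.6 × (8.89 - 4.75) = -10.764%, loss ≈ 7345 × 10.764/100 ≈ 791.
Year 2003: gap = -2.6 × (7.33 - 4.75) = -6.708%, loss ≈ 7345 × 6.708/100 ≈ 493.
Year 2004: gap = -2.6 × (7.4 - 4.75) = -6.89%, loss ≈ 7345 × 6.89/100 ≈ 506.
Year 2005: gap = -2.6 × (7.81 - 4.75) = -7.956%, loss ≈ 7345 × 7.956/100 ≈ 584.
Total lost output = 791 + 493 + 506 + 584 = 2374 billion.

$2,374 billion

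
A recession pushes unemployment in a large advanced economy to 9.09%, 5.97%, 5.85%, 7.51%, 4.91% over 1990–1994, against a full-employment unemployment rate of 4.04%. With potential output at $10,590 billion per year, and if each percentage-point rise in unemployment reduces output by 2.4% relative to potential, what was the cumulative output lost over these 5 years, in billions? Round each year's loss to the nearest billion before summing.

$3,338 billion

Year 1990: gap = -2.4 × (9.09 - 4.04) = -12.12%, loss ≈ 10590 × 12.12/100 ≈ 1284.
Year 1991: gap = -2.4 × (5.97 - 4.04) = -4.632%, loss ≈ 10590 × 4.632/100 ≈ 491.
Year 1992: gap = -2.4 × (5.85 - 4.04) = -4.344%, loss ≈ 10590 × 4.344/100 ≈ 460.
Year 1993: gap = -2.4 × (7.51 - 4.04) = -8.328%, loss ≈ 10590 × 8.328/100 ≈ 882.
Year 1994: gap = -2.4 × (4.91 - 4.04) = -2.088%, loss ≈ 10590 × 2.088/100 ≈ 221.
Total lost output = 1284 + 491 + 460 + 882 + 221 = 3338 billion.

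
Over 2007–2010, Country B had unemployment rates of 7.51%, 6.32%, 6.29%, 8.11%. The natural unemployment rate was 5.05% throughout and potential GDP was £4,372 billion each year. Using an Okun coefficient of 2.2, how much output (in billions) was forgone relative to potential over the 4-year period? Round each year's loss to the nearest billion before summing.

Year 2007: gap = -2.2 × (7.51 - 5.05) = -5.412%, loss ≈ 4372 × 5.412/100 ≈ 237.
Year 2008: gap = -2.2 × (6.32 - 5.05) = -2.794%, loss ≈ 4372 × 2.794/100 ≈ 122.
Year 2009: gap = -2.2 × (6.29 - 5.05) = -2.728%, loss ≈ 4372 × 2.728/100 ≈ 119.
Year 2010: gap = -2.2 × (8.11 - 5.05) = -6.732%, loss ≈ 4372 × 6.732/100 ≈ 294.
Total lost output = 237 + 122 + 119 + 294 = 772 billion.

£772 billion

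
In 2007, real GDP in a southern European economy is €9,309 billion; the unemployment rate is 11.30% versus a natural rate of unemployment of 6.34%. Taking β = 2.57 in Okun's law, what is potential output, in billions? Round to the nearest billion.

Unemployment gap = 11.3 - 6.34 = 4.96 points, so output gap = -2.57 × 4.96 = -12.7472%.
Since Y = Y* × (1 + gap/100), Y* = 9309/0.872528 ≈ 10669 billion.

€10,669 billion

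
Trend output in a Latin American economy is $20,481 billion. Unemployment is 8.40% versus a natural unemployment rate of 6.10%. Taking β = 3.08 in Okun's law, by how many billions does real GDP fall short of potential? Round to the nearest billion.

Output gap = -3.08 × (8.4 - 6.1) = -3.08 × 2.3 = -7.084%.
Actual GDP ≈ 20481 × 0.92916 ≈ 19030 billion, so the shortfall is 20481 - 19030 = 1451 billion.

$1,451 billion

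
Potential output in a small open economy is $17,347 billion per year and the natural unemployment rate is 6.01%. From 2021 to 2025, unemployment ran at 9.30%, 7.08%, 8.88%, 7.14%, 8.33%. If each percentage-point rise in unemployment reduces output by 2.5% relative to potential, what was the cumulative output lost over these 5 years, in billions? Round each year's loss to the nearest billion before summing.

Year 2021: gap = -2.5 × (9.3 - 6.01) = -8.225%, loss ≈ 17347 × 8.225/100 ≈ 1427.
Year 2022: gap = -2.5 × (7.08 - 6.01) = -2.675%, loss ≈ 17347 × 2.675/100 ≈ 464.
Year 2023: gap = -2.5 × (8.88 - 6.01) = -7.175%, loss ≈ 17347 × 7.175/100 ≈ 1245.
Year 2024: gap = -2.5 × (7.14 - 6.01) = -2.825%, loss ≈ 17347 × 2.825/100 ≈ 490.
Year 2025: gap = -2.5 × (8.33 - 6.01) = -5.8%, loss ≈ 17347 × 5.8/100 ≈ 1006.
Total lost output = 1427 + 464 + 1245 + 490 + 1006 = 4632 billion.

$4,632 billion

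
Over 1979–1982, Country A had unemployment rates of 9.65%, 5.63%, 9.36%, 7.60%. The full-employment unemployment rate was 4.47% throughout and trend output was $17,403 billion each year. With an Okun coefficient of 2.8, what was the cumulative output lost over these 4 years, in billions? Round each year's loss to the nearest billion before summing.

$6,997 billion

Year 1979: gap = -2.8 × (9.65 - 4.47) = -14.504%, loss ≈ 17403 × 14.504/100 ≈ 2524.
Year 1980: gap = -2.8 × (5.63 - 4.47) = -3.248%, loss ≈ 17403 × 3.248/100 ≈ 565.
Year 1981: gap = -2.8 × (9.36 - 4.47) = -13.692%, loss ≈ 17403 × 13.692/100 ≈ 2383.
Year 1982: gap = -2.8 × (7.6 - 4.47) = -8.764%, loss ≈ 17403 × 8.764/100 ≈ 1525.
Total lost output = 2524 + 565 + 2383 + 1525 = 6997 billion.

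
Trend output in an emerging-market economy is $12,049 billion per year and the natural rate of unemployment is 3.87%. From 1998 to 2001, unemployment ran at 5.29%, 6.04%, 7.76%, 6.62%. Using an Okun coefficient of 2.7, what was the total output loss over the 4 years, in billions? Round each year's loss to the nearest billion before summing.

Year 1998: gap = -2.7 × (5.29 - 3.87) = -3.834%, loss ≈ 12049 × 3.834/100 ≈ 462.
Year 1999: gap = -2.7 × (6.04 - 3.87) = -5.859%, loss ≈ 12049 × 5.859/100 ≈ 706.
Year 2000: gap = -2.7 × (7.76 - 3.87) = -10.503%, loss ≈ 12049 × 10.503/100 ≈ 1266.
Year 2001: gap = -2.7 × (6.62 - 3.87) = -7.425%, loss ≈ 12049 × 7.425/100 ≈ 895.
Total lost output = 462 + 706 + 1266 + 895 = 3329 billion.

$3,329 billion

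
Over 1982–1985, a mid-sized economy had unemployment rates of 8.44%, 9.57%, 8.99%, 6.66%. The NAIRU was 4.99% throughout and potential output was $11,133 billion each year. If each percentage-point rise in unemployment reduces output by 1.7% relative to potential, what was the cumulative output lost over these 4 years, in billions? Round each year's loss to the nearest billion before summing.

$2,593 billion

Year 1982: gap = -1.7 × (8.44 - 4.99) = -5.865%, loss ≈ 11133 × 5.865/100 ≈ 653.
Year 1983: gap = -1.7 × (9.57 - 4.99) = -7.786%, loss ≈ 11133 × 7.786/100 ≈ 867.
Year 1984: gap = -1.7 × (8.99 - 4.99) = -6.8%, loss ≈ 11133 × 6.8/100 ≈ 757.
Year 1985: gap = -1.7 × (6.66 - 4.99) = -2.839%, loss ≈ 11133 × 2.839/100 ≈ 316.
Total lost output = 653 + 867 + 757 + 316 = 2593 billion.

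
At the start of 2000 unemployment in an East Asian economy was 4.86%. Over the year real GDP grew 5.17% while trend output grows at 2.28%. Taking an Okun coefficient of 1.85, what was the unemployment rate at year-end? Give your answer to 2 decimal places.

Growth-rate Okun's law: g_Y = g_Y* - β × Δu, so Δu = (g_Y* - g_Y)/β.
Δu = (2.28 - 5.17)/1.85 = -2.89/1.85 = -1.56 percentage points.
Year-end unemployment = 4.86 - 1.56 = 3.30%.

3.30%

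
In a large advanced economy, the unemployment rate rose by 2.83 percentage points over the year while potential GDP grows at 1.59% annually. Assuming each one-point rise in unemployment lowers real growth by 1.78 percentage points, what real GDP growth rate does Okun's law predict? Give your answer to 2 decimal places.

-3.45%

Growth-rate Okun's law: g_Y = g_Y* - β × Δu.
g_Y = 1.59 - 1.78 × (2.83) = 1.59 - 5.0374 = -3.4474%, i.e. -3.45% to 2 d.p.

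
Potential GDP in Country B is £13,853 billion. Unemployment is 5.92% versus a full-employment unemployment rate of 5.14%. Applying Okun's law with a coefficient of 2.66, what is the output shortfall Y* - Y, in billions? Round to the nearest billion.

Output gap = -2.66 × (5.92 - 5.14) = -2.66 × 0.78 = -2.0748%.
Actual GDP ≈ 13853 × 0.979252 ≈ 13566 billion, so the shortfall is 13853 - 13566 = 287 billion.

£287 billion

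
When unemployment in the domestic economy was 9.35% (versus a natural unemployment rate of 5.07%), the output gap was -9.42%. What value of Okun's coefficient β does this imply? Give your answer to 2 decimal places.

Okun's law: output gap = -β × (u - u*).
-9.42 = -β × (9.35 - 5.07) = -β × 4.28, so β = 9.42/4.28 = 2.20.

β ≈ 2.20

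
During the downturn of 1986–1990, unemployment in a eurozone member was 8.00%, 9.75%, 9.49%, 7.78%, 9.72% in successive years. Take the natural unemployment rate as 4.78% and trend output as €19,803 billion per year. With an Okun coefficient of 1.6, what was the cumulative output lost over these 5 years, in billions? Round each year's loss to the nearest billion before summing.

Year 1986: gap = -1.6 × (8 - 4.78) = -5.152%, loss ≈ 19803 × 5.152/100 ≈ 1020.
Year 1987: gap = -1.6 × (9.75 - 4.78) = -7.952%, loss ≈ 19803 × 7.952/100 ≈ 1575.
Year 1988: gap = -1.6 × (9.49 - 4.78) = -7.536%, loss ≈ 19803 × 7.536/100 ≈ 1492.
Year 1989: gap = -1.6 × (7.78 - 4.78) = -4.8%, loss ≈ 19803 × 4.8/100 ≈ 951.
Year 1990: gap = -1.6 × (9.72 - 4.78) = -7.904%, loss ≈ 19803 × 7.904/100 ≈ 1565.
Total lost output = 1020 + 1575 + 1492 + 951 + 1565 = 6603 billion.

€6,603 billion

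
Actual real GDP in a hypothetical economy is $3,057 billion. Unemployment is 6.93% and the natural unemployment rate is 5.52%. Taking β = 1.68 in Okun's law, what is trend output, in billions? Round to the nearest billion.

$3,131 billion

Unemployment gap = 6.93 - 5.52 = 1.41 points, so output gap = -1.68 × 1.41 = -2.3688%.
Since Y = Y* × (1 + gap/100), Y* = 3057/0.976312 ≈ 3131 billion.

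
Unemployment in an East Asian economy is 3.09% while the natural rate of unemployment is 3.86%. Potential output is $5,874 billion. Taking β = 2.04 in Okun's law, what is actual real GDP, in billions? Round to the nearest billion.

Unemployment gap = 3.09 - 3.86 = -0.77 points, so the output gap is -2.04 × (-0.77) = 1.5708%.
Actual GDP = 5874 × (1 + 1.5708/100) = 5874 × 1.015708 ≈ 5966 billion.

$5,966 billion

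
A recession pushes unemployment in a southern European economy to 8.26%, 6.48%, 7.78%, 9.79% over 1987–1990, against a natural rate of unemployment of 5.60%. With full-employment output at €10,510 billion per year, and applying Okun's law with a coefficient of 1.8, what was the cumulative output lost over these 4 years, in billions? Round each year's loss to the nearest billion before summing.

€1,874 billion

Year 1987: gap = -1.8 × (8.26 - 5.6) = -4.788%, loss ≈ 10510 × 4.788/100 ≈ 503.
Year 1988: gap = -1.8 × (6.48 - 5.6) = -1.584%, loss ≈ 10510 × 1.584/100 ≈ 166.
Year 1989: gap = -1.8 × (7.78 - 5.6) = -3.924%, loss ≈ 10510 × 3.924/100 ≈ 412.
Year 1990: gap = -1.8 × (9.79 - 5.6) = -7.542%, loss ≈ 10510 × 7.542/100 ≈ 793.
Total lost output = 503 + 166 + 412 + 793 = 1874 billion.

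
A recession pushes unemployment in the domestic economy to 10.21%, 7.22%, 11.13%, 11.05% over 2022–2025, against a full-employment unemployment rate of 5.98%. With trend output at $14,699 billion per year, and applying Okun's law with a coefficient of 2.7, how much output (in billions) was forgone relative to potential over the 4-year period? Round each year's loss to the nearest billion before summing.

$6,227 billion

Year 2022: gap = -2.7 × (10.21 - 5.98) = -11.421%, loss ≈ 14699 × 11.421/100 ≈ 1679.
Year 2023: gap = -2.7 × (7.22 - 5.98) = -3.348%, loss ≈ 14699 × 3.348/100 ≈ 492.
Year 2024: gap = -2.7 × (11.13 - 5.98) = -13.905%, loss ≈ 14699 × 13.905/100 ≈ 2044.
Year 2025: gap = -2.7 × (11.05 - 5.98) = -13.689%, loss ≈ 14699 × 13.689/100 ≈ 2012.
Total lost output = 1679 + 492 + 2044 + 2012 = 6227 billion.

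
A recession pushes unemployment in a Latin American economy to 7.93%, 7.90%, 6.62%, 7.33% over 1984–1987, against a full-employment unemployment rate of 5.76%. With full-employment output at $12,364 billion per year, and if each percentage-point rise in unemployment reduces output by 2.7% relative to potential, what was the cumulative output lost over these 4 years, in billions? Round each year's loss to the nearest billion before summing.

$2,249 billion

Year 1984: gap = -2.7 × (7.93 - 5.76) = -5.859%, loss ≈ 12364 × 5.859/100 ≈ 724.
Year 1985: gap = -2.7 × (7.9 - 5.76) = -5.778%, loss ≈ 12364 × 5.778/100 ≈ 714.
Year 1986: gap = -2.7 × (6.62 - 5.76) = -2.322%, loss ≈ 12364 × 2.322/100 ≈ 287.
Year 1987: gap = -2.7 × (7.33 - 5.76) = -4.239%, loss ≈ 12364 × 4.239/100 ≈ 524.
Total lost output = 724 + 714 + 287 + 524 = 2249 billion.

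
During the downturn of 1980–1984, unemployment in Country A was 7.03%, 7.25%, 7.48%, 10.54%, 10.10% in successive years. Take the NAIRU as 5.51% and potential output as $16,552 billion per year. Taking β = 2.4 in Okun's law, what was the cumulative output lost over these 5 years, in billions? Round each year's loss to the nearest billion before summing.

Year 1980: gap = -2.4 × (7.03 - 5.51) = -3.648%, loss ≈ 16552 × 3.648/100 ≈ 604.
Year 1981: gap = -2.4 × (7.25 - 5.51) = -4.176%, loss ≈ 16552 × 4.176/100 ≈ 691.
Year 1982: gap = -2.4 × (7.48 - 5.51) = -4.728%, loss ≈ 16552 × 4.728/100 ≈ 783.
Year 1983: gap = -2.4 × (10.54 - 5.51) = -12.072%, loss ≈ 16552 × 12.072/100 ≈ 1998.
Year 1984: gap = -2.4 × (10.1 - 5.51) = -11.016%, loss ≈ 16552 × 11.016/100 ≈ 1823.
Total lost output = 604 + 691 + 783 + 1998 + 1823 = 5899 billion.

$5,899 billion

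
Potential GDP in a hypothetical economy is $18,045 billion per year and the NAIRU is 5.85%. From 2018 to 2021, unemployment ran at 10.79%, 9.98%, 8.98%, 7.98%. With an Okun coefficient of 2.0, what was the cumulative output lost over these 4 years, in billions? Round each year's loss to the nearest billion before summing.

$5,173 billion

Year 2018: gap = -2.0 × (10.79 - 5.85) = -9.88%, loss ≈ 18045 × 9.88/100 ≈ 1783.
Year 2019: gap = -2.0 × (9.98 - 5.85) = -8.26%, loss ≈ 18045 × 8.26/100 ≈ 1491.
Year 2020: gap = -2.0 × (8.98 - 5.85) = -6.26%, loss ≈ 18045 × 6.26/100 ≈ 1130.
Year 2021: gap = -2.0 × (7.98 - 5.85) = -4.26%, loss ≈ 18045 × 4.26/100 ≈ 769.
Total lost output = 1783 + 1491 + 1130 + 769 = 5173 billion.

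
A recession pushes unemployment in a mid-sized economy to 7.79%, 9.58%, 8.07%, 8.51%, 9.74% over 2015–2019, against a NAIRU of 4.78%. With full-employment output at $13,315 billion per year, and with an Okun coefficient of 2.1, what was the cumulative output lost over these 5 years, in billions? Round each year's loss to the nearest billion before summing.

Year 2015: gap = -2.1 × (7.79 - 4.78) = -6.321%, loss ≈ 13315 × 6.321/100 ≈ 842.
Year 2016: gap = -2.1 × (9.58 - 4.78) = -10.08%, loss ≈ 13315 × 10.08/100 ≈ 1342.
Year 2017: gap = -2.1 × (8.07 - 4.78) = -6.909%, loss ≈ 13315 × 6.909/100 ≈ 920.
Year 2018: gap = -2.1 × (8.51 - 4.78) = -7.833%, loss ≈ 13315 × 7.833/100 ≈ 1043.
Year 2019: gap = -2.1 × (9.74 - 4.78) = -10.416%, loss ≈ 13315 × 10.416/100 ≈ 1387.
Total lost output = 842 + 1342 + 920 + 1043 + 1387 = 5534 billion.

$5,534 billion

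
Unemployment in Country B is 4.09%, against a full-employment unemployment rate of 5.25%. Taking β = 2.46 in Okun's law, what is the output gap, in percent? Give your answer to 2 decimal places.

2.85%

The unemployment gap is 4.09 - 5.25 = -1.16 percentage points.
Okun's law gives an output gap of -2.46 × (-1.16) = 2.8536%, i.e. 2.85% above potential.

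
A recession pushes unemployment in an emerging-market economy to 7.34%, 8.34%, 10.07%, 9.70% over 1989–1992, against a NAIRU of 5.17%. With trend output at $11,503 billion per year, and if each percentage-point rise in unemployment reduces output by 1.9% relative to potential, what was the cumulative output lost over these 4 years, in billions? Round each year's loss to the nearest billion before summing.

Year 1989: gap = -1.9 × (7.34 - 5.17) = -4.123%, loss ≈ 11503 × 4.123/100 ≈ 474.
Year 1990: gap = -1.9 × (8.34 - 5.17) = -6.023%, loss ≈ 11503 × 6.023/100 ≈ 693.
Year 1991: gap = -1.9 × (10.07 - 5.17) = -9.31%, loss ≈ 11503 × 9.31/100 ≈ 1071.
Year 1992: gap = -1.9 × (9.7 - 5.17) = -8.607%, loss ≈ 11503 × 8.607/100 ≈ 990.
Total lost output = 474 + 693 + 1071 + 990 = 3228 billion.

$3,228 billion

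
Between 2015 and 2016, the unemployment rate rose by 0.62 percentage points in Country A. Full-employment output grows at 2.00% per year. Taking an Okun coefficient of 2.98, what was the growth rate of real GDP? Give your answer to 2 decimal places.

Growth-rate Okun's law: g_Y = g_Y* - β × Δu.
g_Y = 2.00 - 2.98 × (0.62) = 2 - 1.8476 = 0.1524%, i.e. 0.15% to 2 d.p.

0.15%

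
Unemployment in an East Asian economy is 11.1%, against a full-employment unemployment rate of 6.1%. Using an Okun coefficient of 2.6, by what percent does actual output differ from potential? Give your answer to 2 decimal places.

-13.00%

The unemployment gap is 11.1 - 6.1 = 5 percentage points.
Okun's law gives an output gap of -2.6 × 5 = -13%, i.e. 13.00% below potential.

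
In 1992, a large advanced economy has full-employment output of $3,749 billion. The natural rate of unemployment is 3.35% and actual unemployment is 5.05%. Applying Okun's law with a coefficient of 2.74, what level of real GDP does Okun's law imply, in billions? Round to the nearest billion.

$3,574 billion

Unemployment gap = 5.05 - 3.35 = 1.7 points, so the output gap is -2.74 × 1.7 = -4.658%.
Actual GDP = 3749 × (1 - 4.658/100) = 3749 × 0.95342 ≈ 3574 billion.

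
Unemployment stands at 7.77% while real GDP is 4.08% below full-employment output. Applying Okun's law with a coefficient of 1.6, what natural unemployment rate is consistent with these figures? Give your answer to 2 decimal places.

From Okun's law, u - u* = -(output gap)/β = -(-4.08)/1.6 = 2.55 points.
So u* = 7.77 - 2.55 = 5.22%.

5.22%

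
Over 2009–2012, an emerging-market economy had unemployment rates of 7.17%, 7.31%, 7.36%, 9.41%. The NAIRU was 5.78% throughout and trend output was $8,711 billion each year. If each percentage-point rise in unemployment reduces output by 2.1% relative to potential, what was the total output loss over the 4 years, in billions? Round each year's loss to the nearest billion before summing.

$1,487 billion

Year 2009: gap = -2.1 × (7.17 - 5.78) = -2.919%, loss ≈ 8711 × 2.919/100 ≈ 254.
Year 2010: gap = -2.1 × (7.31 - 5.78) = -3.213%, loss ≈ 8711 × 3.213/100 ≈ 280.
Year 2011: gap = -2.1 × (7.36 - 5.78) = -3.318%, loss ≈ 8711 × 3.318/100 ≈ 289.
Year 2012: gap = -2.1 × (9.41 - 5.78) = -7.623%, loss ≈ 8711 × 7.623/100 ≈ 664.
Total lost output = 254 + 280 + 289 + 664 = 1487 billion.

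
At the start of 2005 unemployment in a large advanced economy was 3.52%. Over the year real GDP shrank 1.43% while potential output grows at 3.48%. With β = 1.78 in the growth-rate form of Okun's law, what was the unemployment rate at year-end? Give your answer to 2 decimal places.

Growth-rate Okun's law: g_Y = g_Y* - β × Δu, so Δu = (g_Y* - g_Y)/β.
Δu = (3.48 + 1.43)/1.78 = 4.91/1.78 = 2.76 percentage points.
Year-end unemployment = 3.52 + 2.76 = 6.28%.

6.28%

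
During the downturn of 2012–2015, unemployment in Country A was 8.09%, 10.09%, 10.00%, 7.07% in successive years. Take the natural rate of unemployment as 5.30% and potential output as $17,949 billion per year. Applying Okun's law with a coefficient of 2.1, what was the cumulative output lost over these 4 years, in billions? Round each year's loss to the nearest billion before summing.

Year 2012: gap = -2.1 × (8.09 - 5.3) = -5.859%, loss ≈ 17949 × 5.859/100 ≈ 1052.
Year 2013: gap = -2.1 × (10.09 - 5.3) = -10.059%, loss ≈ 17949 × 10.059/100 ≈ 1805.
Year 2014: gap = -2.1 × (10 - 5.3) = -9.87%, loss ≈ 17949 × 9.87/100 ≈ 1772.
Year 2015: gap = -2.1 × (7.07 - 5.3) = -3.717%, loss ≈ 17949 × 3.717/100 ≈ 667.
Total lost output = 1052 + 1805 + 1772 + 667 = 5296 billion.

$5,296 billion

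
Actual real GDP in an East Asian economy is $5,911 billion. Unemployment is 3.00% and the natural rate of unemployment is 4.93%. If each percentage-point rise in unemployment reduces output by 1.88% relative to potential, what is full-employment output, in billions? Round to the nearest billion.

$5,704 billion

Unemployment gap = 3 - 4.93 = -1.93 points, so output gap = -1.88 × (-1.93) = 3.6284%.
Since Y = Y* × (1 + gap/100), Y* = 5911/1.036284 ≈ 5704 billion.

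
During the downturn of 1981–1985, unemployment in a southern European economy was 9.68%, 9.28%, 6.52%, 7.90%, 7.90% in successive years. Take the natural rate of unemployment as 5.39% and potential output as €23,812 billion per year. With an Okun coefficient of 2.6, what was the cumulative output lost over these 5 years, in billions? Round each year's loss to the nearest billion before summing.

Year 1981: gap = -2.6 × (9.68 - 5.39) = -11.154%, loss ≈ 23812 × 11.154/100 ≈ 2656.
Year 1982: gap = -2.6 × (9.28 - 5.39) = -10.114%, loss ≈ 23812 × 10.114/100 ≈ 2408.
Year 1983: gap = -2.6 × (6.52 - 5.39) = -2.938%, loss ≈ 23812 × 2.938/100 ≈ 700.
Year 1984: gap = -2.6 × (7.9 - 5.39) = -6.526%, loss ≈ 23812 × 6.526/100 ≈ 1554.
Year 1985: gap = -2.6 × (7.9 - 5.39) = -6.526%, loss ≈ 23812 × 6.526/100 ≈ 1554.
Total lost output = 2656 + 2408 + 700 + 1554 + 1554 = 8872 billion.

€8,872 billion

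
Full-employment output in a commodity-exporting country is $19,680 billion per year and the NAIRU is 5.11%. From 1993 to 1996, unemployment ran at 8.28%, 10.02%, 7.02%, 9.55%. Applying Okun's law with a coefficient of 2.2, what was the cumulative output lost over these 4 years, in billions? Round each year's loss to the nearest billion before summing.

Year 1993: gap = -2.2 × (8.28 - 5.11) = -6.974%, loss ≈ 19680 × 6.974/100 ≈ 1372.
Year 1994: gap = -2.2 × (10.02 - 5.11) = -10.802%, loss ≈ 19680 × 10.802/100 ≈ 2126.
Year 1995: gap = -2.2 × (7.02 - 5.11) = -4.202%, loss ≈ 19680 × 4.202/100 ≈ 827.
Year 1996: gap = -2.2 × (9.55 - 5.11) = -9.768%, loss ≈ 19680 × 9.768/100 ≈ 1922.
Total lost output = 1372 + 2126 + 827 + 1922 = 6247 billion.

$6,247 billion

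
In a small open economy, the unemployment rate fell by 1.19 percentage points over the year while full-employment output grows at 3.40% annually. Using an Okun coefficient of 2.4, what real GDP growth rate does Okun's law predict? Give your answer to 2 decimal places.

Growth-rate Okun's law: g_Y = g_Y* - β × Δu.
g_Y = 3.40 - 2.4 × (-1.19) = 3.4 + 2.856 = 6.256%, i.e. 6.26% to 2 d.p.

6.26%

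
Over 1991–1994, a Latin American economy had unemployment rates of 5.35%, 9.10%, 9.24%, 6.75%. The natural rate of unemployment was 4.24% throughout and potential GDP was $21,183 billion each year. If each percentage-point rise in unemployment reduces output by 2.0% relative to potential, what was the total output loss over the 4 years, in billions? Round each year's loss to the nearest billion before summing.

Year 1991: gap = -2.0 × (5.35 - 4.24) = -2.22%, loss ≈ 21183 × 2.22/100 ≈ 470.
Year 1992: gap = -2.0 × (9.1 - 4.24) = -9.72%, loss ≈ 21183 × 9.72/100 ≈ 2059.
Year 1993: gap = -2.0 × (9.24 - 4.24) = -10%, loss ≈ 21183 × 10/100 ≈ 2118.
Year 1994: gap = -2.0 × (6.75 - 4.24) = -5.02%, loss ≈ 21183 × 5.02/100 ≈ 1063.
Total lost output = 470 + 2059 + 2118 + 1063 = 5710 billion.

$5,710 billion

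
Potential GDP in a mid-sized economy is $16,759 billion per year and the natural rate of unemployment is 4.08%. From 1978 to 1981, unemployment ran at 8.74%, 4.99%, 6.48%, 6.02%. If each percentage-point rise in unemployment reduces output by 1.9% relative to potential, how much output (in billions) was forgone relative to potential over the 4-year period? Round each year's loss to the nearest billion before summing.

Year 1978: gap = -1.9 × (8.74 - 4.08) = -8.854%, loss ≈ 16759 × 8.854/100 ≈ 1484.
Year 1979: gap = -1.9 × (4.99 - 4.08) = -1.729%, loss ≈ 16759 × 1.729/100 ≈ 290.
Year 1980: gap = -1.9 × (6.48 - 4.08) = -4.56%, loss ≈ 16759 × 4.56/100 ≈ 764.
Year 1981: gap = -1.9 × (6.02 - 4.08) = -3.686%, loss ≈ 16759 × 3.686/100 ≈ 618.
Total lost output = 1484 + 290 + 764 + 618 = 3156 billion.

$3,156 billion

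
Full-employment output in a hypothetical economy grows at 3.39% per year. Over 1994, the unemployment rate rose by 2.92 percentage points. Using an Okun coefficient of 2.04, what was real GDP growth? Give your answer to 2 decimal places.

Growth-rate Okun's law: g_Y = g_Y* - β × Δu.
g_Y = 3.39 - 2.04 × (2.92) = 3.39 - 5.9568 = -2.5668%, i.e. -2.57% to 2 d.p.

-2.57%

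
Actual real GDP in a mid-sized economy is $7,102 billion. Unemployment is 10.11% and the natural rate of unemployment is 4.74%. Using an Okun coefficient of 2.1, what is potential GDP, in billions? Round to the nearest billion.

$8,005 billion

Unemployment gap = 10.11 - 4.74 = 5.37 points, so output gap = -2.1 × 5.37 = -11.277%.
Since Y = Y* × (1 + gap/100), Y* = 7102/0.88723 ≈ 8005 billion.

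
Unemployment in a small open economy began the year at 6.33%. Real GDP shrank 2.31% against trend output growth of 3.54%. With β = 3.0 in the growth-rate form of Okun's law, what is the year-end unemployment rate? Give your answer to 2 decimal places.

Growth-rate Okun's law: g_Y = g_Y* - β × Δu, so Δu = (g_Y* - g_Y)/β.
Δu = (3.54 + 2.31)/3.0 = 5.85/3.0 = 1.95 percentage points.
Year-end unemployment = 6.33 + 1.95 = 8.28%.

8.28%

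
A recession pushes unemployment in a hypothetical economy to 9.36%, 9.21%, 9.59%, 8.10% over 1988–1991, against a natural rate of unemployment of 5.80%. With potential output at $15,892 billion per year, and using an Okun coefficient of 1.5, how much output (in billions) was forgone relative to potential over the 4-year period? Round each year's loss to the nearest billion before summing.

Year 1988: gap = -1.5 × (9.36 - 5.8) = -5.34%, loss ≈ 15892 × 5.34/100 ≈ 849.
Year 1989: gap = -1.5 × (9.21 - 5.8) = -5.115%, loss ≈ 15892 × 5.115/100 ≈ 813.
Year 1990: gap = -1.5 × (9.59 - 5.8) = -5.685%, loss ≈ 15892 × 5.685/100 ≈ 903.
Year 1991: gap = -1.5 × (8.1 - 5.8) = -3.45%, loss ≈ 15892 × 3.45/100 ≈ 548.
Total lost output = 849 + 813 + 903 + 548 = 3113 billion.

$3,113 billion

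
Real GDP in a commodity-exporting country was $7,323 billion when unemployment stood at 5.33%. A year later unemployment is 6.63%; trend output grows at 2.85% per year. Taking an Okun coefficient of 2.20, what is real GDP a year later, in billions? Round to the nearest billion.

$7,322 billion

Δu = 6.63 - 5.33 = 1.3 points.
Okun's law (growth form): g_Y = g_Y* - β × Δu = 2.85 - 2.20 × (1.30) = 2.85 - 2.86 = -0.01%.
Real GDP in the next year = 7323 × (1 - 0.01/100) = 7323 × 0.9999 ≈ 7322 billion.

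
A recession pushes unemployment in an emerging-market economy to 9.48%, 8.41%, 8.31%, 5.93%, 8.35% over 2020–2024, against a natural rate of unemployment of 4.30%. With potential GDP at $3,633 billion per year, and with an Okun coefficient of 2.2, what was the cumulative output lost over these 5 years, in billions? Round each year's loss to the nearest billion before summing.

Year 2020: gap = -2.2 × (9.48 - 4.3) = -11.396%, loss ≈ 3633 × 11.396/100 ≈ 414.
Year 2021: gap = -2.2 × (8.41 - 4.3) = -9.042%, loss ≈ 3633 × 9.042/100 ≈ 328.
Year 2022: gap = -2.2 × (8.31 - 4.3) = -8.822%, loss ≈ 3633 × 8.822/100 ≈ 321.
Year 2023: gap = -2.2 × (5.93 - 4.3) = -3.586%, loss ≈ 3633 × 3.586/100 ≈ 130.
Year 2024: gap = -2.2 × (8.35 - 4.3) = -8.91%, loss ≈ 3633 × 8.91/100 ≈ 324.
Total lost output = 414 + 328 + 321 + 130 + 324 = 1517 billion.

$1,517 billion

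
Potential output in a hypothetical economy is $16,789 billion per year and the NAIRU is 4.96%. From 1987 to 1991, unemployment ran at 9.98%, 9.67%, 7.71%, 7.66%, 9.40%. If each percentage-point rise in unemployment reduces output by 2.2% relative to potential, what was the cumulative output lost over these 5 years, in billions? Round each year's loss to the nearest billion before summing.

$7,247 billion

Year 1987: gap = -2.2 × (9.98 - 4.96) = -11.044%, loss ≈ 16789 × 11.044/100 ≈ 1854.
Year 1988: gap = -2.2 × (9.67 - 4.96) = -10.362%, loss ≈ 16789 × 10.362/100 ≈ 1740.
Year 1989: gap = -2.2 × (7.71 - 4.96) = -6.05%, loss ≈ 16789 × 6.05/100 ≈ 1016.
Year 1990: gap = -2.2 × (7.66 - 4.96) = -5.94%, loss ≈ 16789 × 5.94/100 ≈ 997.
Year 1991: gap = -2.2 × (9.4 - 4.96) = -9.768%, loss ≈ 16789 × 9.768/100 ≈ 1640.
Total lost output = 1854 + 1740 + 1016 + 997 + 1640 = 7247 billion.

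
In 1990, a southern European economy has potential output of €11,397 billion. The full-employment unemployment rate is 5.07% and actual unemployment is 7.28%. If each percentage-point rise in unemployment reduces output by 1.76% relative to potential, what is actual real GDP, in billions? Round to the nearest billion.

€10,954 billion

Unemployment gap = 7.28 - 5.07 = 2.21 points, so the output gap is -1.76 × 2.21 = -3.8896%.
Actual GDP = 11397 × (1 - 3.8896/100) = 11397 × 0.961104 ≈ 10954 billion.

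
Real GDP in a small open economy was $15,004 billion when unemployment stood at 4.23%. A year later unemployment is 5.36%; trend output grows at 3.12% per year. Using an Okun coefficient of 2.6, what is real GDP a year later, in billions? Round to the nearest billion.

$15,031 billion

Δu = 5.36 - 4.23 = 1.13 points.
Okun's law (growth form): g_Y = g_Y* - β × Δu = 3.12 - 2.6 × (1.13) = 3.12 - 2.938 = 0.182%.
Real GDP in the next year = 15004 × (1 + 0.182/100) = 15004 × 1.00182 ≈ 15031 billion.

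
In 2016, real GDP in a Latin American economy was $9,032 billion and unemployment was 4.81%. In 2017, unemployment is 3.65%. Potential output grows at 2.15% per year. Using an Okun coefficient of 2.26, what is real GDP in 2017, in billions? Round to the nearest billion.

Δu = 3.65 - 4.81 = -1.16 points.
Okun's law (growth form): g_Y = g_Y* - β × Δu = 2.15 - 2.26 × (-1.16) = 2.15 + 2.6216 = 4.7716%.
Real GDP in the next year = 9032 × (1 + 4.7716/100) = 9032 × 1.047716 ≈ 9463 billion.

$9,463 billion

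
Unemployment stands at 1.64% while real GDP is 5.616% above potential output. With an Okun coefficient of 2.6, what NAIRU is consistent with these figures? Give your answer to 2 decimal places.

3.80%

From Okun's law, u - u* = -(output gap)/β = -(5.616)/2.6 = -2.16 points.
So u* = 1.64 + 2.16 = 3.80%.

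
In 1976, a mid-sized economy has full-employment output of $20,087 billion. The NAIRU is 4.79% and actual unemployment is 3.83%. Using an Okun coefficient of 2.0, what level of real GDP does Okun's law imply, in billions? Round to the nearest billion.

$20,473 billion

Unemployment gap = 3.83 - 4.79 = -0.96 points, so the output gap is -2 × (-0.96) = 1.92%.
Actual GDP = 20087 × (1 + 1.92/100) = 20087 × 1.0192 ≈ 20473 billion.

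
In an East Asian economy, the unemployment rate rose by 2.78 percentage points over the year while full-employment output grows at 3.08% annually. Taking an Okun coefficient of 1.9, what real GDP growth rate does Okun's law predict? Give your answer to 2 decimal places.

-2.20%

Growth-rate Okun's law: g_Y = g_Y* - β × Δu.
g_Y = 3.08 - 1.9 × (2.78) = 3.08 - 5.282 = -2.202%, i.e. -2.20% to 2 d.p.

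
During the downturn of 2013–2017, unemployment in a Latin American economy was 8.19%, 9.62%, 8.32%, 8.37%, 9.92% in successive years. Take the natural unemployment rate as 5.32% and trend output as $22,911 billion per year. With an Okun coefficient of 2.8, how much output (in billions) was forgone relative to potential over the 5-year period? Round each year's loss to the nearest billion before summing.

Year 2013: gap = -2.8 × (8.19 - 5.32) = -8.036%, loss ≈ 22911 × 8.036/100 ≈ 1841.
Year 2014: gap = -2.8 × (9.62 - 5.32) = -12.04%, loss ≈ 22911 × 12.04/100 ≈ 2758.
Year 2015: gap = -2.8 × (8.32 - 5.32) = -8.4%, loss ≈ 22911 × 8.4/100 ≈ 1925.
Year 2016: gap = -2.8 × (8.37 - 5.32) = -8.54%, loss ≈ 22911 × 8.54/100 ≈ 1957.
Year 2017: gap = -2.8 × (9.92 - 5.32) = -12.88%, loss ≈ 22911 × 12.88/100 ≈ 2951.
Total lost output = 1841 + 2758 + 1925 + 1957 + 2951 = 11432 billion.

$11,432 billion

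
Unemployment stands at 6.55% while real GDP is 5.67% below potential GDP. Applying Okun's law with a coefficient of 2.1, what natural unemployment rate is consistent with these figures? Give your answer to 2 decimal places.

From Okun's law, u - u* = -(output gap)/β = -(-5.67)/2.1 = 2.7 points.
So u* = 6.55 - 2.7 = 3.85%.

3.85%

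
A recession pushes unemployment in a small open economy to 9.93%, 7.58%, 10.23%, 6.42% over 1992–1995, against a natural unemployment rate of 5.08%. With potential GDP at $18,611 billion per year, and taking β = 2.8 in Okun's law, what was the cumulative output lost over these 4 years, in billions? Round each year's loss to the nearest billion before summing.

Year 1992: gap = -2.8 × (9.93 - 5.08) = -13.58%, loss ≈ 18611 × 13.58/100 ≈ 2527.
Year 1993: gap = -2.8 × (7.58 - 5.08) = -7%, loss ≈ 18611 × 7/100 ≈ 1303.
Year 1994: gap = -2.8 × (10.23 - 5.08) = -14.42%, loss ≈ 18611 × 14.42/100 ≈ 2684.
Year 1995: gap = -2.8 × (6.42 - 5.08) = -3.752%, loss ≈ 18611 × 3.752/100 ≈ 698.
Total lost output = 2527 + 1303 + 2684 + 698 = 7212 billion.

$7,212 billion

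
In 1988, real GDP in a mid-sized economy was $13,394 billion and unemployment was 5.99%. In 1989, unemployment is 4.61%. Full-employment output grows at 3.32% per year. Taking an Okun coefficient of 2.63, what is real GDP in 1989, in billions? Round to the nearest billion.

Δu = 4.61 - 5.99 = -1.38 points.
Okun's law (growth form): g_Y = g_Y* - β × Δu = 3.32 - 2.63 × (-1.38) = 3.32 + 3.6294 = 6.9494%.
Real GDP in the next year = 13394 × (1 + 6.9494/100) = 13394 × 1.069494 ≈ 14325 billion.

$14,325 billion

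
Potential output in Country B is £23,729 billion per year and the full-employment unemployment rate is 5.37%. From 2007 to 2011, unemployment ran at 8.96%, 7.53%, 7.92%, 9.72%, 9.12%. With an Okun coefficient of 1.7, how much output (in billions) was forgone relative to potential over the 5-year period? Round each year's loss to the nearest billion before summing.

£6,616 billion

Year 2007: gap = -1.7 × (8.96 - 5.37) = -6.103%, loss ≈ 23729 × 6.103/100 ≈ 1448.
Year 2008: gap = -1.7 × (7.53 - 5.37) = -3.672%, loss ≈ 23729 × 3.672/100 ≈ 871.
Year 2009: gap = -1.7 × (7.92 - 5.37) = -4.335%, loss ≈ 23729 × 4.335/100 ≈ 1029.
Year 2010: gap = -1.7 × (9.72 - 5.37) = -7.395%, loss ≈ 23729 × 7.395/100 ≈ 1755.
Year 2011: gap = -1.7 × (9.12 - 5.37) = -6.375%, loss ≈ 23729 × 6.375/100 ≈ 1513.
Total lost output = 1448 + 871 + 1029 + 1755 + 1513 = 6616 billion.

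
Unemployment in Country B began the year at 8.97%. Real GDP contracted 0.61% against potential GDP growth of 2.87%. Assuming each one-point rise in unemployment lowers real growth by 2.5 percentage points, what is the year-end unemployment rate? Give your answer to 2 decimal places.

Growth-rate Okun's law: g_Y = g_Y* - β × Δu, so Δu = (g_Y* - g_Y)/β.
Δu = (2.87 + 0.61)/2.5 = 3.48/2.5 = 1.39 percentage points.
Year-end unemployment = 8.97 + 1.39 = 10.36%.

10.36%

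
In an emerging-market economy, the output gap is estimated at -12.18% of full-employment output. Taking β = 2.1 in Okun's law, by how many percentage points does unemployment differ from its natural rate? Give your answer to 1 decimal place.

5.8 percentage points

Okun's law: output gap = -β × (u - u*), so u - u* = -(output gap)/β.
u - u* = -(-12.18)/2.1 = 5.8 percentage points.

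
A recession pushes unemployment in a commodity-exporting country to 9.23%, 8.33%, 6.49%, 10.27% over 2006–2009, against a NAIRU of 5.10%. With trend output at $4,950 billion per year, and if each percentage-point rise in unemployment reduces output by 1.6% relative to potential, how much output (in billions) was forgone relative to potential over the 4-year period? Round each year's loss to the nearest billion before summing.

$1,102 billion

Year 2006: gap = -1.6 × (9.23 - 5.1) = -6.608%, loss ≈ 4950 × 6.608/100 ≈ 327.
Year 2007: gap = -1.6 × (8.33 - 5.1) = -5.168%, loss ≈ 4950 × 5.168/100 ≈ 256.
Year 2008: gap = -1.6 × (6.49 - 5.1) = -2.224%, loss ≈ 4950 × 2.224/100 ≈ 110.
Year 2009: gap = -1.6 × (10.27 - 5.1) = -8.272%, loss ≈ 4950 × 8.272/100 ≈ 409.
Total lost output = 327 + 256 + 110 + 409 = 1102 billion.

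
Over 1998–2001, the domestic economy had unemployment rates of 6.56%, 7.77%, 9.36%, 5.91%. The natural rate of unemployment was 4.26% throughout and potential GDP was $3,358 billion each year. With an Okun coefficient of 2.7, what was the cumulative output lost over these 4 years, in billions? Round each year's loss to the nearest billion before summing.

Year 1998: gap = -2.7 × (6.56 - 4.26) = -6.21%, loss ≈ 3358 × 6.21/100 ≈ 209.
Year 1999: gap = -2.7 × (7.77 - 4.26) = -9.477%, loss ≈ 3358 × 9.477/100 ≈ 318.
Year 2000: gap = -2.7 × (9.36 - 4.26) = -13.77%, loss ≈ 3358 × 13.77/100 ≈ 462.
Year 2001: gap = -2.7 × (5.91 - 4.26) = -4.455%, loss ≈ 3358 × 4.455/100 ≈ 150.
Total lost output = 209 + 318 + 462 + 150 = 1139 billion.

$1,139 billion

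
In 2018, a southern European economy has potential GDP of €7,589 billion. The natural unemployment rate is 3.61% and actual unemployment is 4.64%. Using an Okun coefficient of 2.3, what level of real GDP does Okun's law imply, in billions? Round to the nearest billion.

Unemployment gap = 4.64 - 3.61 = 1.03 points, so the output gap is -2.3 × 1.03 = -2.369%.
Actual GDP = 7589 × (1 - 2.369/100) = 7589 × 0.97631 ≈ 7409 billion.

€7,409 billion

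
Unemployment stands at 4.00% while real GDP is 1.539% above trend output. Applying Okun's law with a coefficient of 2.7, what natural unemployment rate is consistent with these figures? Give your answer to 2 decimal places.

From Okun's law, u - u* = -(output gap)/β = -(1.539)/2.7 = -0.57 points.
So u* = 4 + 0.57 = 4.57%.

4.57%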